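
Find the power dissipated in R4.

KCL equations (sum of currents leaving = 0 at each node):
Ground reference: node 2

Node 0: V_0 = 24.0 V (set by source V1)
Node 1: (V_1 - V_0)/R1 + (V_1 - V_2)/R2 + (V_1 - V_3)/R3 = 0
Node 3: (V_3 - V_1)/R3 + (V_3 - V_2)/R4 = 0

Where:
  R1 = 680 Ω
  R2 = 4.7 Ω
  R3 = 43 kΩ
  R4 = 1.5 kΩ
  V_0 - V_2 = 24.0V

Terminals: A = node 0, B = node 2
Nodal analysis, taking node 2 as the 0 V reference.
Source V1 fixes V_0 = 24 V.
KCL at each unknown node (sum of currents leaving = 0; resistances in Ω):
  Node 1: (V_1 - 24)/680 + (V_1 - 0)/4.7 + (V_1 - V_3)/43000 = 0
  Node 3: (V_3 - V_1)/43000 + (V_3 - 0)/1500 = 0
Collecting terms (coefficients in siemens):
  0.2143·V_1 - 0.00002326·V_3 = 0.03529
  0.0006899·V_3 - 0.00002326·V_1 = 0
Determinant D = (0.2143)(0.0006899) - (-0.00002326)(-0.00002326) = 0.0001478
V_1 = [(0.03529)(0.0006899) - (-0.00002326)(0)]/D = 0.1647 V
V_3 = [(0.2143)(0) - (0.03529)(-0.00002326)]/D = 0.005553 V
I_R4 = (V_2 - V_3)/R4 = (0 - 0.005553)/1500 = -0.000003702 A
P_R4 = I_R4² × R4 = (-0.000003702)² × 1500 = 0.00000002055 W

Final answer: 2.055e-08 W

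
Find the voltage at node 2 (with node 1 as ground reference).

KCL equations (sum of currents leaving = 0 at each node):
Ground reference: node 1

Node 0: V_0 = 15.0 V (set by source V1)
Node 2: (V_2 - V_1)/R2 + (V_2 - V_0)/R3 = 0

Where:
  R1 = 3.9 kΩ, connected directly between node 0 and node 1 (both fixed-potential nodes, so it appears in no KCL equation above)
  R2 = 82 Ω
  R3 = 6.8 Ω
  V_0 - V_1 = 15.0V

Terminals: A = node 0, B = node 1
Nodal analysis, taking node 1 as the 0 V reference.
Source V1 fixes V_0 = 15 V.
KCL at each unknown node (sum of currents leaving = 0; resistances in Ω):
  Node 2: (V_2 - 0)/82 + (V_2 - 15)/6.8 = 0
Collecting terms: 0.1593 × V_2 = 2.206  =>  V_2 = 13.85 V
The requested potential is V_2 = 13.85 V.

Final answer: V_2 = 13.85 V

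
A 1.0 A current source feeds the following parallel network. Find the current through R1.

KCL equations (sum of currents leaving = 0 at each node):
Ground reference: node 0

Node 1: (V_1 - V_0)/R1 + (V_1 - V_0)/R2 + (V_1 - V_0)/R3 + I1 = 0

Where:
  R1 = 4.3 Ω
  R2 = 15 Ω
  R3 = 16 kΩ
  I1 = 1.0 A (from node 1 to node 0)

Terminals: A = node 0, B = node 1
All resistors sit directly between nodes 0 and 1, so they are in parallel and share one voltage V; the full source current 1 A splits among them.
1/R_par = 1/4.3 + 1/15 + 1/16000 = 0.2993 S  =>  R_par = 3.341 Ω
V = I × R_par = 1 × 3.341 = 3.341 V
I_R1 = V/R1 = 3.341/4.3 = 0.777 A

Final answer: 0.777 A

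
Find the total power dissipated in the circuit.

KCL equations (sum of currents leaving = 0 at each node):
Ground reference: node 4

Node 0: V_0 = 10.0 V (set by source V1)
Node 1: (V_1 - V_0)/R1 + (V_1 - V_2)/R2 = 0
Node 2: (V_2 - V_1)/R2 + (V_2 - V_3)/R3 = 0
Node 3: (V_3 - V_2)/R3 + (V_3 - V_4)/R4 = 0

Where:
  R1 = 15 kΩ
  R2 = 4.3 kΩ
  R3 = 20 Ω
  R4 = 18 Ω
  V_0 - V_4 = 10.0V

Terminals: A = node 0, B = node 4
Nodal analysis, taking node 4 as the 0 V reference.
Source V1 fixes V_0 = 10 V.
KCL at each unknown node (sum of currents leaving = 0; resistances in Ω):
  Node 1: (V_1 - 10)/15000 + (V_1 - V_2)/4300 = 0
  Node 2: (V_2 - V_1)/4300 + (V_2 - V_3)/20 = 0
  Node 3: (V_3 - V_2)/20 + (V_3 - 0)/18 = 0
Collecting terms (coefficients in siemens):
  0.0002992·V_1 - 0.0002326·V_2 = 0.0006667
  0.05023·V_2 - 0.0002326·V_1 - 0.05·V_3 = 0
  0.1056·V_3 - 0.05·V_2 = 0
Solving these 3 simultaneous equations (Gaussian elimination) gives:
  V_1 = 2.243 V, V_2 = 0.01965 V, V_3 = 0.009308 V
Power in each resistor, P = (ΔV)²/R:
  P_R1 = (10 - 2.243)²/15000 = 0.004011 W
  P_R2 = (2.243 - 0.01965)²/4300 = 0.00115 W
  P_R3 = (0.01965 - 0.009308)²/20 = 0.000005348 W
  P_R4 = (0.009308 - 0)²/18 = 0.000004813 W
P_total = P_R1 + P_R2 + P_R3 + P_R4 = 0.005171 W

Final answer: 0.005171 W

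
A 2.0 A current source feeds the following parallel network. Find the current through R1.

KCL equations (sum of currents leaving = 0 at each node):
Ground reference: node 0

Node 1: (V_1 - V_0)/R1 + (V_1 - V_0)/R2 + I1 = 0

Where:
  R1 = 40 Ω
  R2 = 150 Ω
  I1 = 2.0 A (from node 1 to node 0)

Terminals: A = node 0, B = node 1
All resistors sit directly between nodes 0 and 1, so they are in parallel and share one voltage V; the full source current 2 A splits among them.
1/R_par = 1/40 + 1/150 = 0.03167 S  =>  R_par = 31.58 Ω
V = I × R_par = 2 × 31.58 = 63.16 V
I_R1 = V/R1 = 63.16/40 = 1.579 A

Final answer: 1.579 A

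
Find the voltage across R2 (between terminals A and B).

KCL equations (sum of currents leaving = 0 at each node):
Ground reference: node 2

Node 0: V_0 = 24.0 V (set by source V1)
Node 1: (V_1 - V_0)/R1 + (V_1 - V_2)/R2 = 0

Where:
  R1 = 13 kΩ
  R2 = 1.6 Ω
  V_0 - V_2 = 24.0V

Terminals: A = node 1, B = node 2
R1 and R2 are in series across V1 (node 0 → node 1 → node 2), and the output A–B is taken across R2, so this is a voltage divider.
Series current: I = V1/(R1 + R2) = 24/(13000 + 1.6) = 24/13000 = 0.001846 A
V_R2 = I × R2 = V1 × R2/(R1 + R2) = 24 × 1.6/13000 = 0.002953 V

Final answer: 0.002953 V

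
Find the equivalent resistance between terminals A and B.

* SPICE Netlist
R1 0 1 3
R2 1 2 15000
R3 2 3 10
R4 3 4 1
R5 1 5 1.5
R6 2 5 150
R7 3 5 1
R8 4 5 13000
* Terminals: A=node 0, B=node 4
The network is not a plain series/parallel combination. Inject a 1 A test current into terminal A (node 0) and return it from terminal B (node 4); then R_eq = V_A / (1 A).
Nodal analysis, taking node 4 as the 0 V reference.
Current source I_test pushes 1 A into node 0 and draws it out of node 4.
KCL at each unknown node (sum of currents leaving = 0; resistances in Ω):
  Node 0: (V_0 - V_1)/3 - 1 = 0
  Node 1: (V_1 - V_0)/3 + (V_1 - V_2)/15000 + (V_1 - V_5)/1.5 = 0
  Node 2: (V_2 - V_1)/15000 + (V_2 - V_3)/10 + (V_2 - V_5)/150 = 0
  Node 3: (V_3 - V_2)/10 + (V_3 - 0)/1 + (V_3 - V_5)/1 = 0
  Node 5: (V_5 - V_1)/1.5 + (V_5 - V_2)/150 + (V_5 - V_3)/1 + (V_5 - 0)/13000 = 0
Collecting terms (coefficients in siemens):
  0.3333·V_0 - 0.3333·V_1 = 1
  1·V_1 - 0.3333·V_0 - 0.00006667·V_2 - 0.6667·V_5 = 0
  0.1067·V_2 - 0.00006667·V_1 - 0.1·V_3 - 0.006667·V_5 = 0
  2.1·V_3 - 0.1·V_2 - 1·V_5 = 0
  1.673·V_5 - 0.6667·V_1 - 0.006667·V_2 - 1·V_3 = 0
Solving these 5 simultaneous equations (Gaussian elimination) gives:
  V_0 = 6.493 V, V_1 = 3.493 V, V_2 = 1.063 V, V_3 = 0.9998 V
  V_5 = 1.993 V
R_eq = V_0 / 1 A = 6.493 Ω

Final answer: 6.493 Ω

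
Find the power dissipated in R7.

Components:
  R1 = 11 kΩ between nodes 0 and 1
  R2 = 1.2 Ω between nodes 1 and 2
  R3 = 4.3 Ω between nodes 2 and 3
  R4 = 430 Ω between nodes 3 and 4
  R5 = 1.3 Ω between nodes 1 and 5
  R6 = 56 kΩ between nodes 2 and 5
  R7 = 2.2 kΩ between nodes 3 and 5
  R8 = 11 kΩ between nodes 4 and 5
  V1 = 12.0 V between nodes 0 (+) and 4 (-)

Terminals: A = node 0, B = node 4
Nodal analysis, taking node 4 as the 0 V reference.
Source V1 fixes V_0 = 12 V.
KCL at each unknown node (sum of currents leaving = 0; resistances in Ω):
  Node 1: (V_1 - 12)/11000 + (V_1 - V_2)/1.2 + (V_1 - V_5)/1.3 = 0
  Node 2: (V_2 - V_1)/1.2 + (V_2 - V_3)/4.3 + (V_2 - V_5)/56000 = 0
  Node 3: (V_3 - V_2)/4.3 + (V_3 - 0)/430 + (V_3 - V_5)/2200 = 0
  Node 5: (V_5 - V_1)/1.3 + (V_5 - V_2)/56000 + (V_5 - V_3)/2200 + (V_5 - 0)/11000 = 0
Collecting terms (coefficients in siemens):
  1.603·V_1 - 0.8333·V_2 - 0.7692·V_5 = 0.001091
  1.066·V_2 - 0.8333·V_1 - 0.2326·V_3 - 0.00001786·V_5 = 0
  0.2353·V_3 - 0.2326·V_2 - 0.0004545·V_5 = 0
  0.7698·V_5 - 0.7692·V_1 - 0.00001786·V_2 - 0.0004545·V_3 = 0
Solving these 4 simultaneous equations (Gaussian elimination) gives:
  V_1 = 0.4402 V, V_2 = 0.439 V, V_3 = 0.4347 V, V_5 = 0.4402 V
I_R7 = (V_3 - V_5)/R7 = (0.4347 - 0.4402)/2200 = -0.000002496 A
P_R7 = I_R7² × R7 = (-0.000002496)² × 2200 = 0.0000000137 W

Final answer: 1.37e-08 W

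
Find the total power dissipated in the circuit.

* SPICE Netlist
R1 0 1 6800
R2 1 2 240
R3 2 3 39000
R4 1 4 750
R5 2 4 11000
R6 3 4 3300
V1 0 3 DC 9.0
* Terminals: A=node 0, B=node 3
Nodal analysis, taking node 3 as the 0 V reference.
Source V1 fixes V_0 = 9 V.
KCL at each unknown node (sum of currents leaving = 0; resistances in Ω):
  Node 1: (V_1 - 9)/6800 + (V_1 - V_2)/240 + (V_1 - V_4)/750 = 0
  Node 2: (V_2 - V_1)/240 + (V_2 - 0)/39000 + (V_2 - V_4)/11000 = 0
  Node 4: (V_4 - V_1)/750 + (V_4 - V_2)/11000 + (V_4 - 0)/3300 = 0
Collecting terms (coefficients in siemens):
  0.005647·V_1 - 0.004167·V_2 - 0.001333·V_4 = 0.001324
  0.004283·V_2 - 0.004167·V_1 - 0.00009091·V_4 = 0
  0.001727·V_4 - 0.001333·V_1 - 0.00009091·V_2 = 0
Solving these 3 simultaneous equations (Gaussian elimination) gives:
  V_1 = 3.135 V, V_2 = 3.105 V, V_4 = 2.583 V
Power in each resistor, P = (ΔV)²/R:
  P_R1 = (9 - 3.135)²/6800 = 0.005058 W
  P_R2 = (3.135 - 3.105)²/240 = 0.00000387 W
  P_R3 = (3.105 - 0)²/39000 = 0.0002471 W
  P_R4 = (3.135 - 2.583)²/750 = 0.0004057 W
  P_R5 = (3.105 - 2.583)²/11000 = 0.00002469 W
  P_R6 = (0 - 2.583)²/3300 = 0.002023 W
P_total = P_R1 + P_R2 + P_R3 + P_R4 + P_R5 + P_R6 = 0.007762 W

Final answer: 0.007762 W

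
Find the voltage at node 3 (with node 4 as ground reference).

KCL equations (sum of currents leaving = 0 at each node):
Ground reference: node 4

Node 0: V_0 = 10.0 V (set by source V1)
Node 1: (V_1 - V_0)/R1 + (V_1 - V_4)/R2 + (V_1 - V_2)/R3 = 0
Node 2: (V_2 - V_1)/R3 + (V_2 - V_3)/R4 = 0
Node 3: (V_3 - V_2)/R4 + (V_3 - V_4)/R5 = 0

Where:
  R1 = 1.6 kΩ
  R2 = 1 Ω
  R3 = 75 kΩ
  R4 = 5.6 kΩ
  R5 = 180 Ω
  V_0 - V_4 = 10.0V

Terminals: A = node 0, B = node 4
Nodal analysis, taking node 4 as the 0 V reference.
Source V1 fixes V_0 = 10 V.
KCL at each unknown node (sum of currents leaving = 0; resistances in Ω):
  Node 1: (V_1 - 10)/1600 + (V_1 - 0)/1 + (V_1 - V_2)/75000 = 0
  Node 2: (V_2 - V_1)/75000 + (V_2 - V_3)/5600 = 0
  Node 3: (V_3 - V_2)/5600 + (V_3 - 0)/180 = 0
Collecting terms (coefficients in siemens):
  1.001·V_1 - 0.00001333·V_2 = 0.00625
  0.0001919·V_2 - 0.00001333·V_1 - 0.0001786·V_3 = 0
  0.005734·V_3 - 0.0001786·V_2 = 0
Solving these 3 simultaneous equations (Gaussian elimination) gives:
  V_1 = 0.006246 V, V_2 = 0.0004469 V, V_3 = 0.00001392 V
The requested potential is V_3 = 0.00001392 V.

Final answer: V_3 = 1.392e-05 V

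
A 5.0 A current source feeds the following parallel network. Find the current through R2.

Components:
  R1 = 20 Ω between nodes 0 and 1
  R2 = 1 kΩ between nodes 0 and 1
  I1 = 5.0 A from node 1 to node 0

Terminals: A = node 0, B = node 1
All resistors sit directly between nodes 0 and 1, so they are in parallel and share one voltage V; the full source current 5 A splits among them.
1/R_par = 1/20 + 1/1000 = 0.051 S  =>  R_par = 19.61 Ω
V = I × R_par = 5 × 19.61 = 98.04 V
I_R2 = V/R2 = 98.04/1000 = 0.09804 A

Final answer: 0.09804 A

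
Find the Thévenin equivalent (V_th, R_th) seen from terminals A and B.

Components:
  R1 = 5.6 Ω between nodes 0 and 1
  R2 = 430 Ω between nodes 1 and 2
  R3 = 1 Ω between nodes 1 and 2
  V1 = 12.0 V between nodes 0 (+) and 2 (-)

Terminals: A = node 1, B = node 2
Step 1 — V_th is the open-circuit voltage V_A - V_B (nothing connected across the terminals).
Nodal analysis, taking node 2 as the 0 V reference.
Source V1 fixes V_0 = 12 V.
KCL at each unknown node (sum of currents leaving = 0; resistances in Ω):
  Node 1: (V_1 - 12)/5.6 + (V_1 - 0)/430 + (V_1 - 0)/1 = 0
Collecting terms: 1.181 × V_1 = 2.143  =>  V_1 = 1.815 V
V_th = V_1 - V_2 = 1.815 - 0 = 1.815 V
Step 2 — R_th: zero the source — replace V1 by a short circuit (node 2 merges into node 0) — and find the resistance seen between A (node 1) and B (node 0).
Reduce the network between node 1 (A) and node 0 (B) by series/parallel combination:
  Rp1 = R1 ‖ R2 ‖ R3 (parallel, all between nodes 0 and 1) = 1/(1/5.6 + 1/430 + 1/1) = 0.8468 Ω
R_th = 0.8468 Ω

Final answer: V_th = 1.815 V, R_th = 0.8468 Ω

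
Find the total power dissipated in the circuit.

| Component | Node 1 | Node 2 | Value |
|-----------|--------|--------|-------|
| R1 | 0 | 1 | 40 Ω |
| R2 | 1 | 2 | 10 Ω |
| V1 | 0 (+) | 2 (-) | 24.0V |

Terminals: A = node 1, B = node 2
Nodal analysis, taking node 2 as the 0 V reference.
Source V1 fixes V_0 = 24 V.
KCL at each unknown node (sum of currents leaving = 0; resistances in Ω):
  Node 1: (V_1 - 24)/40 + (V_1 - 0)/10 = 0
Collecting terms: 0.125 × V_1 = 0.6  =>  V_1 = 4.8 V
Power in each resistor, P = (ΔV)²/R:
  P_R1 = (24 - 4.8)²/40 = 9.216 W
  P_R2 = (4.8 - 0)²/10 = 2.304 W
P_total = P_R1 + P_R2 = 11.52 W

Final answer: 11.52 W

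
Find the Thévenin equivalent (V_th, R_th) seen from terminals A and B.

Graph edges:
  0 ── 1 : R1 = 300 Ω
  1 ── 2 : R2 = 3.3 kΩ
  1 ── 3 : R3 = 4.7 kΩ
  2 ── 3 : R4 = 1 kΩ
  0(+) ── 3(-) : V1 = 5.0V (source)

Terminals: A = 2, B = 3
Step 1 — V_th is the open-circuit voltage V_A - V_B (nothing connected across the terminals).
Nodal analysis, taking node 3 as the 0 V reference.
Source V1 fixes V_0 = 5 V.
KCL at each unknown node (sum of currents leaving = 0; resistances in Ω):
  Node 1: (V_1 - 5)/300 + (V_1 - V_2)/3300 + (V_1 - 0)/4700 = 0
  Node 2: (V_2 - V_1)/3300 + (V_2 - 0)/1000 = 0
Collecting terms (coefficients in siemens):
  0.003849·V_1 - 0.000303·V_2 = 0.01667
  0.001303·V_2 - 0.000303·V_1 = 0
Determinant D = (0.003849)(0.001303) - (-0.000303)(-0.000303) = 0.000004924
V_1 = [(0.01667)(0.001303) - (-0.000303)(0)]/D = 4.411 V
V_2 = [(0.003849)(0) - (0.01667)(-0.000303)]/D = 1.026 V
V_th = V_2 - V_3 = 1.026 - 0 = 1.026 V
Step 2 — R_th: zero the source — replace V1 by a short circuit (node 3 merges into node 0) — and find the resistance seen between A (node 2) and B (node 0).
Reduce the network between node 2 (A) and node 0 (B) by series/parallel combination:
  Rp1 = R1 ‖ R3 (parallel, both between nodes 0 and 1) = 1/(1/300 + 1/4700) = 282 Ω
  Rs1 = R2 + Rp1 (series, joined only at node 1) = 3300 + 282 = 3582 Ω
  Rp2 = R4 ‖ Rs1 (parallel, both between nodes 0 and 2) = 1/(1/1000 + 1/3582) = 781.8 Ω
R_th = 781.8 Ω

Final answer: V_th = 1.026 V, R_th = 781.8 Ω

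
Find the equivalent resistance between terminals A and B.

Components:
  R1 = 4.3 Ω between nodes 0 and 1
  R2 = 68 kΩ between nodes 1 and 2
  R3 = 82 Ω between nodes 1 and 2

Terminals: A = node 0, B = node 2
Reduce the network between node 0 (A) and node 2 (B) by series/parallel combination:
  Rp1 = R2 ‖ R3 (parallel, both between nodes 1 and 2) = 1/(1/68000 + 1/82) = 81.9 Ω
  Rs1 = R1 + Rp1 (series, joined only at node 1) = 4.3 + 81.9 = 86.2 Ω
R_eq = 86.2 Ω

Final answer: 86.2 Ω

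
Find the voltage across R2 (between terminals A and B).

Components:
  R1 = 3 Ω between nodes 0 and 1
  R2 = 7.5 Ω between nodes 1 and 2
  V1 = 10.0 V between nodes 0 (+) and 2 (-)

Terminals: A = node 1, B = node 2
R1 and R2 are in series across V1 (node 0 → node 1 → node 2), and the output A–B is taken across R2, so this is a voltage divider.
Series current: I = V1/(R1 + R2) = 10/(3 + 7.5) = 10/10.5 = 0.9524 A
V_R2 = I × R2 = V1 × R2/(R1 + R2) = 10 × 7.5/10.5 = 7.143 V

Final answer: 7.143 V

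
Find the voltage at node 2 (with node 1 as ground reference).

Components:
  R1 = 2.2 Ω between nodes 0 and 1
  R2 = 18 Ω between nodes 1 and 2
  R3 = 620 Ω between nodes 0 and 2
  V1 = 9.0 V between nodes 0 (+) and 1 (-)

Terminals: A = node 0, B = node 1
Nodal analysis, taking node 1 as the 0 V reference.
Source V1 fixes V_0 = 9 V.
KCL at each unknown node (sum of currents leaving = 0; resistances in Ω):
  Node 2: (V_2 - 0)/18 + (V_2 - 9)/620 = 0
Collecting terms: 0.05717 × V_2 = 0.01452  =>  V_2 = 0.2539 V
The requested potential is V_2 = 0.2539 V.

Final answer: V_2 = 0.2539 V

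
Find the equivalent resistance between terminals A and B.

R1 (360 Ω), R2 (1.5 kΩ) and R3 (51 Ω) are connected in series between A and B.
Reduce the network between node 0 (A) and node 3 (B) by series/parallel combination:
  Rs1 = R1 + R2 (series, joined only at node 1) = 360 + 1500 = 1860 Ω
  Rs2 = R3 + Rs1 (series, joined only at node 2) = 51 + 1860 = 1911 Ω
R_eq = 1.911 kΩ

Final answer: 1.911 kΩ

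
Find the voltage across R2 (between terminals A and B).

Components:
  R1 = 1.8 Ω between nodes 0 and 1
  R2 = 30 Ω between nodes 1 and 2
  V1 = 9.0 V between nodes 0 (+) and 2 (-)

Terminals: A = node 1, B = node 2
R1 and R2 are in series across V1 (node 0 → node 1 → node 2), and the output A–B is taken across R2, so this is a voltage divider.
Series current: I = V1/(R1 + R2) = 9/(1.8 + 30) = 9/31.8 = 0.283 A
V_R2 = I × R2 = V1 × R2/(R1 + R2) = 9 × 30/31.8 = 8.491 V

Final answer: 8.491 V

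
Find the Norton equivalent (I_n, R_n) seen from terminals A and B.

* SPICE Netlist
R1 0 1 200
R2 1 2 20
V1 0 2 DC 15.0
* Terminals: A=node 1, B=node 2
Find the Thévenin equivalent first; then I_n = V_th/R_th and R_n = R_th.
Step 1 — V_th is the open-circuit voltage V_A - V_B (nothing connected across the terminals).
Nodal analysis, taking node 2 as the 0 V reference.
Source V1 fixes V_0 = 15 V.
KCL at each unknown node (sum of currents leaving = 0; resistances in Ω):
  Node 1: (V_1 - 15)/200 + (V_1 - 0)/20 = 0
Collecting terms: 0.055 × V_1 = 0.075  =>  V_1 = 1.364 V
V_th = V_1 - V_2 = 1.364 - 0 = 1.364 V
Step 2 — R_th: zero the source — replace V1 by a short circuit (node 2 merges into node 0) — and find the resistance seen between A (node 1) and B (node 0).
Reduce the network between node 1 (A) and node 0 (B) by series/parallel combination:
  Rp1 = R1 ‖ R2 (parallel, both between nodes 0 and 1) = 1/(1/200 + 1/20) = 18.18 Ω
R_th = 18.18 Ω
I_n = V_th/R_th = 1.364/18.18 = 0.075 A, and R_n = R_th = 18.18 Ω

Final answer: I_n = 0.075 A, R_n = 18.18 Ω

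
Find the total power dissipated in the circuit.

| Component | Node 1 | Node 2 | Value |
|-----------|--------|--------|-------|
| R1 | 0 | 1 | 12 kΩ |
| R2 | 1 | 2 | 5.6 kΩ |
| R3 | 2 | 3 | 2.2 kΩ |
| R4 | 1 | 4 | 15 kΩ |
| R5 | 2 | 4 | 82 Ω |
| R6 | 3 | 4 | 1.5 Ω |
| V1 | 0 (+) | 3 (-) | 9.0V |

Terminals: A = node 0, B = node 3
Nodal analysis, taking node 3 as the 0 V reference.
Source V1 fixes V_0 = 9 V.
KCL at each unknown node (sum of currents leaving = 0; resistances in Ω):
  Node 1: (V_1 - 9)/12000 + (V_1 - V_2)/5600 + (V_1 - V_4)/15000 = 0
  Node 2: (V_2 - V_1)/5600 + (V_2 - 0)/2200 + (V_2 - V_4)/82 = 0
  Node 4: (V_4 - V_1)/15000 + (V_4 - V_2)/82 + (V_4 - 0)/1.5 = 0
Collecting terms (coefficients in siemens):
  0.0003286·V_1 - 0.0001786·V_2 - 0.00006667·V_4 = 0.00075
  0.01283·V_2 - 0.0001786·V_1 - 0.0122·V_4 = 0
  0.6789·V_4 - 0.00006667·V_1 - 0.0122·V_2 = 0
Solving these 3 simultaneous equations (Gaussian elimination) gives:
  V_1 = 2.301 V, V_2 = 0.0328 V, V_4 = 0.0008151 V
Power in each resistor, P = (ΔV)²/R:
  P_R1 = (9 - 2.301)²/12000 = 0.00374 W
  P_R2 = (2.301 - 0.0328)²/5600 = 0.0009184 W
  P_R3 = (0.0328 - 0)²/2200 = 0.000000489 W
  P_R4 = (2.301 - 0.0008151)²/15000 = 0.0003526 W
  P_R5 = (0.0328 - 0.0008151)²/82 = 0.00001248 W
  P_R6 = (0 - 0.0008151)²/1.5 = 0.0000004429 W
P_total = P_R1 + P_R2 + P_R3 + P_R4 + P_R5 + P_R6 = 0.005025 W

Final answer: 0.005025 W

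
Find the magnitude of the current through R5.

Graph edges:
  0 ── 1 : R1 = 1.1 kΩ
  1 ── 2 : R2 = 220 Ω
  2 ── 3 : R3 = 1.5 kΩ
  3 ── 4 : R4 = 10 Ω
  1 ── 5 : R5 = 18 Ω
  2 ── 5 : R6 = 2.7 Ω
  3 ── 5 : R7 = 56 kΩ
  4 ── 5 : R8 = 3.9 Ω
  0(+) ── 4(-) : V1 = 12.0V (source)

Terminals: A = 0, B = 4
Nodal analysis, taking node 4 as the 0 V reference.
Source V1 fixes V_0 = 12 V.
KCL at each unknown node (sum of currents leaving = 0; resistances in Ω):
  Node 1: (V_1 - 12)/1100 + (V_1 - V_2)/220 + (V_1 - V_5)/18 = 0
  Node 2: (V_2 - V_1)/220 + (V_2 - V_3)/1500 + (V_2 - V_5)/2.7 = 0
  Node 3: (V_3 - V_2)/1500 + (V_3 - 0)/10 + (V_3 - V_5)/56000 = 0
  Node 5: (V_5 - V_1)/18 + (V_5 - V_2)/2.7 + (V_5 - V_3)/56000 + (V_5 - 0)/3.9 = 0
Collecting terms (coefficients in siemens):
  0.06101·V_1 - 0.004545·V_2 - 0.05556·V_5 = 0.01091
  0.3756·V_2 - 0.004545·V_1 - 0.0006667·V_3 - 0.3704·V_5 = 0
  0.1007·V_3 - 0.0006667·V_2 - 0.00001786·V_5 = 0
  0.6824·V_5 - 0.05556·V_1 - 0.3704·V_2 - 0.00001786·V_3 = 0
Solving these 4 simultaneous equations (Gaussian elimination) gives:
  V_1 = 0.22 V, V_2 = 0.04373 V, V_3 = 0.000297 V, V_5 = 0.04165 V
I_R5 = (V_1 - V_5)/R5 = (0.22 - 0.04165)/18 = 0.009908 A
|I_R5| = 0.009908 A

Final answer: |I_R5| = 0.009908 A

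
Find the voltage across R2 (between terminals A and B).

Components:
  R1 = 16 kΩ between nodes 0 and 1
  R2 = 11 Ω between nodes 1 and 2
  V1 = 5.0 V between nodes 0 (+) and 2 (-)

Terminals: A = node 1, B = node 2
R1 and R2 are in series across V1 (node 0 → node 1 → node 2), and the output A–B is taken across R2, so this is a voltage divider.
Series current: I = V1/(R1 + R2) = 5/(16000 + 11) = 5/16010 = 0.0003123 A
V_R2 = I × R2 = V1 × R2/(R1 + R2) = 5 × 11/16010 = 0.003435 V

Final answer: 0.003435 V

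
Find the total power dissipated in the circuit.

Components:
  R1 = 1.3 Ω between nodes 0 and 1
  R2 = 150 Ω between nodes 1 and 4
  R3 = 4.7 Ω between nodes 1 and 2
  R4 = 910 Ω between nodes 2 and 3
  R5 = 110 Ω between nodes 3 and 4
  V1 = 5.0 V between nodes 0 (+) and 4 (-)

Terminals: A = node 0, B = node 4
Nodal analysis, taking node 4 as the 0 V reference.
Source V1 fixes V_0 = 5 V.
KCL at each unknown node (sum of currents leaving = 0; resistances in Ω):
  Node 1: (V_1 - 5)/1.3 + (V_1 - 0)/150 + (V_1 - V_2)/4.7 = 0
  Node 2: (V_2 - V_1)/4.7 + (V_2 - V_3)/910 = 0
  Node 3: (V_3 - V_2)/910 + (V_3 - 0)/110 = 0
Collecting terms (coefficients in siemens):
  0.9887·V_1 - 0.2128·V_2 = 3.846
  0.2139·V_2 - 0.2128·V_1 - 0.001099·V_3 = 0
  0.01019·V_3 - 0.001099·V_2 = 0
Solving these 3 simultaneous equations (Gaussian elimination) gives:
  V_1 = 4.951 V, V_2 = 4.928 V, V_3 = 0.5315 V
Power in each resistor, P = (ΔV)²/R:
  P_R1 = (5 - 4.951)²/1.3 = 0.001861 W
  P_R2 = (4.951 - 0)²/150 = 0.1634 W
  P_R3 = (4.951 - 4.928)²/4.7 = 0.0001097 W
  P_R4 = (4.928 - 0.5315)²/910 = 0.02124 W
  P_R5 = (0.5315 - 0)²/110 = 0.002568 W
P_total = P_R1 + P_R2 + P_R3 + P_R4 + P_R5 = 0.1892 W

Final answer: 0.1892 W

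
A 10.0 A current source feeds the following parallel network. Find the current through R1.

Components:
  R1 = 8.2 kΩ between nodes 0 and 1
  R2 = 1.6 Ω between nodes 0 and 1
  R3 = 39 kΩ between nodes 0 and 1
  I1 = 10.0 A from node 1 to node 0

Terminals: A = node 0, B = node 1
All resistors sit directly between nodes 0 and 1, so they are in parallel and share one voltage V; the full source current 10 A splits among them.
1/R_par = 1/8200 + 1/1.6 + 1/39000 = 0.6251 S  =>  R_par = 1.6 Ω
V = I × R_par = 10 × 1.6 = 16 V
I_R1 = V/R1 = 16/8200 = 0.001951 A

Final answer: 0.001951 A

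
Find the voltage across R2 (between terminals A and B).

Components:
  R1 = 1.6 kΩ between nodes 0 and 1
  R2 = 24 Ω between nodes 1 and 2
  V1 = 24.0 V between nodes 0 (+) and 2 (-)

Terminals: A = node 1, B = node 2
R1 and R2 are in series across V1 (node 0 → node 1 → node 2), and the output A–B is taken across R2, so this is a voltage divider.
Series current: I = V1/(R1 + R2) = 24/(1600 + 24) = 24/1624 = 0.01478 A
V_R2 = I × R2 = V1 × R2/(R1 + R2) = 24 × 24/1624 = 0.3547 V

Final answer: 0.3547 V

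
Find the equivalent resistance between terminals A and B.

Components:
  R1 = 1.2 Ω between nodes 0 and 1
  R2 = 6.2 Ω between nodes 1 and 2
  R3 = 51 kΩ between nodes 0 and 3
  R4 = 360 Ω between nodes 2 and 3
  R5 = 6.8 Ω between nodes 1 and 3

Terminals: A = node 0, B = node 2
The network is not a plain series/parallel combination. Inject a 1 A test current into terminal A (node 0) and return it from terminal B (node 2); then R_eq = V_A / (1 A).
Nodal analysis, taking node 2 as the 0 V reference.
Current source I_test pushes 1 A into node 0 and draws it out of node 2.
KCL at each unknown node (sum of currents leaving = 0; resistances in Ω):
  Node 0: (V_0 - V_1)/1.2 + (V_0 - V_3)/51000 - 1 = 0
  Node 1: (V_1 - V_0)/1.2 + (V_1 - 0)/6.2 + (V_1 - V_3)/6.8 = 0
  Node 3: (V_3 - V_0)/51000 + (V_3 - V_1)/6.8 + (V_3 - 0)/360 = 0
Collecting terms (coefficients in siemens):
  0.8334·V_0 - 0.8333·V_1 - 0.00001961·V_3 = 1
  1.142·V_1 - 0.8333·V_0 - 0.1471·V_3 = 0
  0.1499·V_3 - 0.00001961·V_0 - 0.1471·V_1 = 0
Solving these 3 simultaneous equations (Gaussian elimination) gives:
  V_0 = 7.297 V, V_1 = 6.097 V, V_3 = 5.984 V
R_eq = V_0 / 1 A = 7.297 Ω

Final answer: 7.297 Ω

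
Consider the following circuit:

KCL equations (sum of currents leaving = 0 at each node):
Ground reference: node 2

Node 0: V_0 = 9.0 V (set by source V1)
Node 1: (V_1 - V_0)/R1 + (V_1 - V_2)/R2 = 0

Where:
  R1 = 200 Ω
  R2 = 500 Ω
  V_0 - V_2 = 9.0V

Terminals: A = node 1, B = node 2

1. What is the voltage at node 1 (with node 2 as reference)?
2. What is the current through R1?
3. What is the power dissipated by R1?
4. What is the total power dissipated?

Nodal analysis, taking node 2 as the 0 V reference.
Source V1 fixes V_0 = 9 V.
KCL at each unknown node (sum of currents leaving = 0; resistances in Ω):
  Node 1: (V_1 - 9)/200 + (V_1 - 0)/500 = 0
Collecting terms: 0.007 × V_1 = 0.045  =>  V_1 = 6.429 V
Part 1:
  Read off the nodal solution: V_1 = 6.429 V
Part 2:
  I_R1 = (V_0 - V_1)/R1 = (9 - 6.429)/200 = 0.01286 A
  Magnitude: I_R1 = 0.01286 A
Part 3:
  I_R1 = (V_0 - V_1)/R1 = (9 - 6.429)/200 = 0.01286 A
  P_R1 = I_R1² × R1 = (0.01286)² × 200 = 0.03306 W
Part 4:
  Power in each resistor, P = (ΔV)²/R:
    P_R1 = (9 - 6.429)²/200 = 0.03306 W
    P_R2 = (6.429 - 0)²/500 = 0.08265 W
  P_total = P_R1 + P_R2 = 0.1157 W

Final answers:
1. V_1 = 6.429 V
2. I_R1 = 0.01286 A
3. P_R1 = 0.03306 W
4. P_total = 0.1157 W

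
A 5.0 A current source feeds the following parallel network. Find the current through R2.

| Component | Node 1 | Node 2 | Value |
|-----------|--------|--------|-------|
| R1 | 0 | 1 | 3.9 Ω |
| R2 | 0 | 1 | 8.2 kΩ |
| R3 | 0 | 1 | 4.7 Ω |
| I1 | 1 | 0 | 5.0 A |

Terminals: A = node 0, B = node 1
All resistors sit directly between nodes 0 and 1, so they are in parallel and share one voltage V; the full source current 5 A splits among them.
1/R_par = 1/3.9 + 1/8200 + 1/4.7 = 0.4693 S  =>  R_par = 2.131 Ω
V = I × R_par = 5 × 2.131 = 10.65 V
I_R2 = V/R2 = 10.65/8200 = 0.001299 A

Final answer: 0.001299 A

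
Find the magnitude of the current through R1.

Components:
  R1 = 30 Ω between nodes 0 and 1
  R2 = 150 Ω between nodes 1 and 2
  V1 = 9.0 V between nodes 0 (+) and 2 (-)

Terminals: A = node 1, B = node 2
Nodal analysis, taking node 2 as the 0 V reference.
Source V1 fixes V_0 = 9 V.
KCL at each unknown node (sum of currents leaving = 0; resistances in Ω):
  Node 1: (V_1 - 9)/30 + (V_1 - 0)/150 = 0
Collecting terms: 0.04 × V_1 = 0.3  =>  V_1 = 7.5 V
I_R1 = (V_0 - V_1)/R1 = (9 - 7.5)/30 = 0.05 A
|I_R1| = 0.05 A

Final answer: |I_R1| = 0.05 A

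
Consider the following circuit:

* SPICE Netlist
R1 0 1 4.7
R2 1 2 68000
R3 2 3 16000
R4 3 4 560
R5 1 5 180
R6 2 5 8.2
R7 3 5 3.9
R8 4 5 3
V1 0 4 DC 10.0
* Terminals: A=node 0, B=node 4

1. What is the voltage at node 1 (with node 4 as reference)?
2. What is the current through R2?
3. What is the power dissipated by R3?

Nodal analysis, taking node 4 as the 0 V reference.
Source V1 fixes V_0 = 10 V.
KCL at each unknown node (sum of currents leaving = 0; resistances in Ω):
  Node 1: (V_1 - 10)/4.7 + (V_1 - V_2)/68000 + (V_1 - V_5)/180 = 0
  Node 2: (V_2 - V_1)/68000 + (V_2 - V_3)/16000 + (V_2 - V_5)/8.2 = 0
  Node 3: (V_3 - V_2)/16000 + (V_3 - 0)/560 + (V_3 - V_5)/3.9 = 0
  Node 5: (V_5 - V_1)/180 + (V_5 - V_2)/8.2 + (V_5 - V_3)/3.9 + (V_5 - 0)/3 = 0
Collecting terms (coefficients in siemens):
  0.2183·V_1 - 0.00001471·V_2 - 0.005556·V_5 = 2.128
  0.122·V_2 - 0.00001471·V_1 - 0.0000625·V_3 - 0.122·V_5 = 0
  0.2583·V_3 - 0.0000625·V_2 - 0.2564·V_5 = 0
  0.7173·V_5 - 0.005556·V_1 - 0.122·V_2 - 0.2564·V_3 = 0
Solving these 4 simultaneous equations (Gaussian elimination) gives:
  V_1 = 9.749 V, V_2 = 0.1606 V, V_3 = 0.1583 V, V_5 = 0.1594 V
Part 1:
  Read off the nodal solution: V_1 = 9.749 V
Part 2:
  I_R2 = (V_1 - V_2)/R2 = (9.749 - 0.1606)/68000 = 0.000141 A
  Magnitude: I_R2 = 0.000141 A
Part 3:
  I_R3 = (V_2 - V_3)/R3 = (0.1606 - 0.1583)/16000 = 0.0000001411 A
  P_R3 = I_R3² × R3 = (0.0000001411)² × 16000 = 0.0000000003184 W

Final answers:
1. V_1 = 9.749 V
2. I_R2 = 0.000141 A
3. P_R3 = 3.184e-10 W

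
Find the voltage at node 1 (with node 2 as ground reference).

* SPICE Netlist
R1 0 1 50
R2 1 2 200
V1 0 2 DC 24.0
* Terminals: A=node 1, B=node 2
Nodal analysis, taking node 2 as the 0 V reference.
Source V1 fixes V_0 = 24 V.
KCL at each unknown node (sum of currents leaving = 0; resistances in Ω):
  Node 1: (V_1 - 24)/50 + (V_1 - 0)/200 = 0
Collecting terms: 0.025 × V_1 = 0.48  =>  V_1 = 19.2 V
The requested potential is V_1 = 19.2 V.

Final answer: V_1 = 19.2 V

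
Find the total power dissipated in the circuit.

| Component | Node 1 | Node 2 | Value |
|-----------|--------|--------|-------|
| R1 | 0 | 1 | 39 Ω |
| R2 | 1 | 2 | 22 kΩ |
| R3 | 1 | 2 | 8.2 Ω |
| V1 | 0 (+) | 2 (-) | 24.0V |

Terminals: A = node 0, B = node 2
Nodal analysis, taking node 2 as the 0 V reference.
Source V1 fixes V_0 = 24 V.
KCL at each unknown node (sum of currents leaving = 0; resistances in Ω):
  Node 1: (V_1 - 24)/39 + (V_1 - 0)/22000 + (V_1 - 0)/8.2 = 0
Collecting terms: 0.1476 × V_1 = 0.6154  =>  V_1 = 4.168 V
Power in each resistor, P = (ΔV)²/R:
  P_R1 = (24 - 4.168)²/39 = 10.08 W
  P_R2 = (4.168 - 0)²/22000 = 0.0007897 W
  P_R3 = (4.168 - 0)²/8.2 = 2.119 W
P_total = P_R1 + P_R2 + P_R3 = 12.2 W

Final answer: 12.2 W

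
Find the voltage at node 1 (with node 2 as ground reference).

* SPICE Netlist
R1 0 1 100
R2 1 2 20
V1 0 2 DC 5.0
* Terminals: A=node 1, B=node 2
Nodal analysis, taking node 2 as the 0 V reference.
Source V1 fixes V_0 = 5 V.
KCL at each unknown node (sum of currents leaving = 0; resistances in Ω):
  Node 1: (V_1 - 5)/100 + (V_1 - 0)/20 = 0
Collecting terms: 0.06 × V_1 = 0.05  =>  V_1 = 0.8333 V
The requested potential is V_1 = 0.8333 V.

Final answer: V_1 = 0.8333 V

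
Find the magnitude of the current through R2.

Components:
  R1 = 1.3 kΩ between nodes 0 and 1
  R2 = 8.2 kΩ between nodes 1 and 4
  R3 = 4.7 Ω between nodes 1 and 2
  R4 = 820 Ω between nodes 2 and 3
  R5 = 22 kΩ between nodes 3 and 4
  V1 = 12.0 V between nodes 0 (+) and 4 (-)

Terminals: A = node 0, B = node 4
Nodal analysis, taking node 4 as the 0 V reference.
Source V1 fixes V_0 = 12 V.
KCL at each unknown node (sum of currents leaving = 0; resistances in Ω):
  Node 1: (V_1 - 12)/1300 + (V_1 - 0)/8200 + (V_1 - V_2)/4.7 = 0
  Node 2: (V_2 - V_1)/4.7 + (V_2 - V_3)/820 = 0
  Node 3: (V_3 - V_2)/820 + (V_3 - 0)/22000 = 0
Collecting terms (coefficients in siemens):
  0.2137·V_1 - 0.2128·V_2 = 0.009231
  0.214·V_2 - 0.2128·V_1 - 0.00122·V_3 = 0
  0.001265·V_3 - 0.00122·V_2 = 0
Solving these 3 simultaneous equations (Gaussian elimination) gives:
  V_1 = 9.873 V, V_2 = 9.871 V, V_3 = 9.516 V
I_R2 = (V_1 - V_4)/R2 = (9.873 - 0)/8200 = 0.001204 A
|I_R2| = 0.001204 A

Final answer: |I_R2| = 0.001204 A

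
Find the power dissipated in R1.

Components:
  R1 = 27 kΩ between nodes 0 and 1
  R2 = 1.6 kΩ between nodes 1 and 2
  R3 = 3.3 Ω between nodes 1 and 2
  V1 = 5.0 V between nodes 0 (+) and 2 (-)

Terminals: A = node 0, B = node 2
Nodal analysis, taking node 2 as the 0 V reference.
Source V1 fixes V_0 = 5 V.
KCL at each unknown node (sum of currents leaving = 0; resistances in Ω):
  Node 1: (V_1 - 5)/27000 + (V_1 - 0)/1600 + (V_1 - 0)/3.3 = 0
Collecting terms: 0.3037 × V_1 = 0.0001852  =>  V_1 = 0.0006098 V
I_R1 = (V_0 - V_1)/R1 = (5 - 0.0006098)/27000 = 0.0001852 A
P_R1 = I_R1² × R1 = (0.0001852)² × 27000 = 0.0009257 W

Final answer: 0.0009257 W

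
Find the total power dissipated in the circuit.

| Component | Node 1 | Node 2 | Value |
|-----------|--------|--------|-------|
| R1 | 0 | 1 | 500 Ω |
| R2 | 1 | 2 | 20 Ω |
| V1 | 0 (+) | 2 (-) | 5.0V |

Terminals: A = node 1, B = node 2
Nodal analysis, taking node 2 as the 0 V reference.
Source V1 fixes V_0 = 5 V.
KCL at each unknown node (sum of currents leaving = 0; resistances in Ω):
  Node 1: (V_1 - 5)/500 + (V_1 - 0)/20 = 0
Collecting terms: 0.052 × V_1 = 0.01  =>  V_1 = 0.1923 V
Power in each resistor, P = (ΔV)²/R:
  P_R1 = (5 - 0.1923)²/500 = 0.04623 W
  P_R2 = (0.1923 - 0)²/20 = 0.001849 W
P_total = P_R1 + P_R2 = 0.04808 W

Final answer: 0.04808 W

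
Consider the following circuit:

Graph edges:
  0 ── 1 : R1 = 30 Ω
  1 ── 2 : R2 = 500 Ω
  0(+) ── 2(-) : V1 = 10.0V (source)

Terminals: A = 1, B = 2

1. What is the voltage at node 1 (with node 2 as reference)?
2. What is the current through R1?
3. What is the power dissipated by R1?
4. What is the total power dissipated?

Nodal analysis, taking node 2 as the 0 V reference.
Source V1 fixes V_0 = 10 V.
KCL at each unknown node (sum of currents leaving = 0; resistances in Ω):
  Node 1: (V_1 - 10)/30 + (V_1 - 0)/500 = 0
Collecting terms: 0.03533 × V_1 = 0.3333  =>  V_1 = 9.434 V
Part 1:
  Read off the nodal solution: V_1 = 9.434 V
Part 2:
  I_R1 = (V_0 - V_1)/R1 = (10 - 9.434)/30 = 0.01887 A
  Magnitude: I_R1 = 0.01887 A
Part 3:
  I_R1 = (V_0 - V_1)/R1 = (10 - 9.434)/30 = 0.01887 A
  P_R1 = I_R1² × R1 = (0.01887)² × 30 = 0.01068 W
Part 4:
  Power in each resistor, P = (ΔV)²/R:
    P_R1 = (10 - 9.434)²/30 = 0.01068 W
    P_R2 = (9.434 - 0)²/500 = 0.178 W
  P_total = P_R1 + P_R2 = 0.1887 W

Final answers:
1. V_1 = 9.434 V
2. I_R1 = 0.01887 A
3. P_R1 = 0.01068 W
4. P_total = 0.1887 W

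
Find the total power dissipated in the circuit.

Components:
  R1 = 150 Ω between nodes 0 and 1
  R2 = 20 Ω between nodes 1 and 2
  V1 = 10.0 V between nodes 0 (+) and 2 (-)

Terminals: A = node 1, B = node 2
Nodal analysis, taking node 2 as the 0 V reference.
Source V1 fixes V_0 = 10 V.
KCL at each unknown node (sum of currents leaving = 0; resistances in Ω):
  Node 1: (V_1 - 10)/150 + (V_1 - 0)/20 = 0
Collecting terms: 0.05667 × V_1 = 0.06667  =>  V_1 = 1.176 V
Power in each resistor, P = (ΔV)²/R:
  P_R1 = (10 - 1.176)²/150 = 0.519 W
  P_R2 = (1.176 - 0)²/20 = 0.0692 W
P_total = P_R1 + P_R2 = 0.5882 W

Final answer: 0.5882 W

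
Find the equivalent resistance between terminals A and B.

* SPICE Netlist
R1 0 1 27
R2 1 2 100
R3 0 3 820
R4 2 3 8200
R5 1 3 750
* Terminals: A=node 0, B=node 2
The network is not a plain series/parallel combination. Inject a 1 A test current into terminal A (node 0) and return it from terminal B (node 2); then R_eq = V_A / (1 A).
Nodal analysis, taking node 2 as the 0 V reference.
Current source I_test pushes 1 A into node 0 and draws it out of node 2.
KCL at each unknown node (sum of currents leaving = 0; resistances in Ω):
  Node 0: (V_0 - V_1)/27 + (V_0 - V_3)/820 - 1 = 0
  Node 1: (V_1 - V_0)/27 + (V_1 - 0)/100 + (V_1 - V_3)/750 = 0
  Node 3: (V_3 - V_0)/820 + (V_3 - V_1)/750 + (V_3 - 0)/8200 = 0
Collecting terms (coefficients in siemens):
  0.03826·V_0 - 0.03704·V_1 - 0.00122·V_3 = 1
  0.04837·V_1 - 0.03704·V_0 - 0.001333·V_3 = 0
  0.002675·V_3 - 0.00122·V_0 - 0.001333·V_1 = 0
Solving these 3 simultaneous equations (Gaussian elimination) gives:
  V_0 = 125.1 V, V_1 = 98.7 V, V_3 = 106.2 V
R_eq = V_0 / 1 A = 125.1 Ω

Final answer: 125.1 Ω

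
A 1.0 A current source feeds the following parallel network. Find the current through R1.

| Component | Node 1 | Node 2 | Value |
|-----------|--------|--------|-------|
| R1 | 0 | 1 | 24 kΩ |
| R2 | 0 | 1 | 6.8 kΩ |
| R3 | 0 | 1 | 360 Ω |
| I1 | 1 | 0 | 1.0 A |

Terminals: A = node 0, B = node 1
All resistors sit directly between nodes 0 and 1, so they are in parallel and share one voltage V; the full source current 1 A splits among them.
1/R_par = 1/24000 + 1/6800 + 1/360 = 0.002967 S  =>  R_par = 337.1 Ω
V = I × R_par = 1 × 337.1 = 337.1 V
I_R1 = V/R1 = 337.1/24000 = 0.01405 A

Final answer: 0.01405 A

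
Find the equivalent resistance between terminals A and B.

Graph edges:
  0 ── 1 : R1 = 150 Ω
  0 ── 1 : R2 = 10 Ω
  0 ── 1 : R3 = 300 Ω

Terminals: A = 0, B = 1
Reduce the network between node 0 (A) and node 1 (B) by series/parallel combination:
  Rp1 = R1 ‖ R2 ‖ R3 (parallel, all between nodes 0 and 1) = 1/(1/150 + 1/10 + 1/300) = 9.091 Ω
R_eq = 9.091 Ω

Final answer: 9.091 Ω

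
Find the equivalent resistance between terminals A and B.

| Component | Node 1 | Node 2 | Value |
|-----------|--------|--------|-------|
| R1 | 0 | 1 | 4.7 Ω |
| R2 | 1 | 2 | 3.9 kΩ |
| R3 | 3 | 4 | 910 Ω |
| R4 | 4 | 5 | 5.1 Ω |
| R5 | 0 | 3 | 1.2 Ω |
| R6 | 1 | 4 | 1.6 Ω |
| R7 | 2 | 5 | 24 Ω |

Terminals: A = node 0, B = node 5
The network is not a plain series/parallel combination. Inject a 1 A test current into terminal A (node 0) and return it from terminal B (node 5); then R_eq = V_A / (1 A).
Nodal analysis, taking node 5 as the 0 V reference.
Current source I_test pushes 1 A into node 0 and draws it out of node 5.
KCL at each unknown node (sum of currents leaving = 0; resistances in Ω):
  Node 0: (V_0 - V_1)/4.7 + (V_0 - V_3)/1.2 - 1 = 0
  Node 1: (V_1 - V_0)/4.7 + (V_1 - V_2)/3900 + (V_1 - V_4)/1.6 = 0
  Node 2: (V_2 - V_1)/3900 + (V_2 - 0)/24 = 0
  Node 3: (V_3 - V_0)/1.2 + (V_3 - V_4)/910 = 0
  Node 4: (V_4 - V_1)/1.6 + (V_4 - V_3)/910 + (V_4 - 0)/5.1 = 0
Collecting terms (coefficients in siemens):
  1.046·V_0 - 0.2128·V_1 - 0.8333·V_3 = 1
  0.838·V_1 - 0.2128·V_0 - 0.0002564·V_2 - 0.625·V_4 = 0
  0.04192·V_2 - 0.0002564·V_1 = 0
  0.8344·V_3 - 0.8333·V_0 - 0.001099·V_4 = 0
  0.8222·V_4 - 0.625·V_1 - 0.001099·V_3 = 0
Solving these 5 simultaneous equations (Gaussian elimination) gives:
  V_0 = 11.35 V, V_1 = 6.678 V, V_2 = 0.04084 V, V_3 = 11.34 V
  V_4 = 5.091 V
R_eq = V_0 / 1 A = 11.35 Ω

Final answer: 11.35 Ω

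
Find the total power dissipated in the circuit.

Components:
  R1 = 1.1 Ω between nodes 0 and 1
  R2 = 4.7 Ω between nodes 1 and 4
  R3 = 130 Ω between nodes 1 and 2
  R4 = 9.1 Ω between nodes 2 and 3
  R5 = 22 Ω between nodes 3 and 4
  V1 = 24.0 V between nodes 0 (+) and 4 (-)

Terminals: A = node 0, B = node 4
Nodal analysis, taking node 4 as the 0 V reference.
Source V1 fixes V_0 = 24 V.
KCL at each unknown node (sum of currents leaving = 0; resistances in Ω):
  Node 1: (V_1 - 24)/1.1 + (V_1 - 0)/4.7 + (V_1 - V_2)/130 = 0
  Node 2: (V_2 - V_1)/130 + (V_2 - V_3)/9.1 = 0
  Node 3: (V_3 - V_2)/9.1 + (V_3 - 0)/22 = 0
Collecting terms (coefficients in siemens):
  1.13·V_1 - 0.007692·V_2 = 21.82
  0.1176·V_2 - 0.007692·V_1 - 0.1099·V_3 = 0
  0.1553·V_3 - 0.1099·V_2 = 0
Solving these 3 simultaneous equations (Gaussian elimination) gives:
  V_1 = 19.34 V, V_2 = 3.734 V, V_3 = 2.641 V
Power in each resistor, P = (ΔV)²/R:
  P_R1 = (24 - 19.34)²/1.1 = 19.73 W
  P_R2 = (19.34 - 0)²/4.7 = 79.59 W
  P_R3 = (19.34 - 3.734)²/130 = 1.874 W
  P_R4 = (3.734 - 2.641)²/9.1 = 0.1312 W
  P_R5 = (2.641 - 0)²/22 = 0.3171 W
P_total = P_R1 + P_R2 + P_R3 + P_R4 + P_R5 = 101.6 W

Final answer: 101.6 W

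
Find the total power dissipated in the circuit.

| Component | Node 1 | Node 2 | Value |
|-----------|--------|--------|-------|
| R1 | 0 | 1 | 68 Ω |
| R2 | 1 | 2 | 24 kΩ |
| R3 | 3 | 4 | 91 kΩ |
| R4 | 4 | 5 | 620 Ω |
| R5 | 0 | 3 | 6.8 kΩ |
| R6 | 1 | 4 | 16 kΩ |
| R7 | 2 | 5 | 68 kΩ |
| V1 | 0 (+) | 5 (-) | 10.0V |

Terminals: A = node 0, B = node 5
Nodal analysis, taking node 5 as the 0 V reference.
Source V1 fixes V_0 = 10 V.
KCL at each unknown node (sum of currents leaving = 0; resistances in Ω):
  Node 1: (V_1 - 10)/68 + (V_1 - V_2)/24000 + (V_1 - V_4)/16000 = 0
  Node 2: (V_2 - V_1)/24000 + (V_2 - 0)/68000 = 0
  Node 3: (V_3 - V_4)/91000 + (V_3 - 10)/6800 = 0
  Node 4: (V_4 - V_3)/91000 + (V_4 - 0)/620 + (V_4 - V_1)/16000 = 0
Collecting terms (coefficients in siemens):
  0.01481·V_1 - 0.00004167·V_2 - 0.0000625·V_4 = 0.1471
  0.00005637·V_2 - 0.00004167·V_1 = 0
  0.000158·V_3 - 0.00001099·V_4 = 0.001471
  0.001686·V_4 - 0.0000625·V_1 - 0.00001099·V_3 = 0
Solving these 4 simultaneous equations (Gaussian elimination) gives:
  V_1 = 9.952 V, V_2 = 7.356 V, V_3 = 9.335 V, V_4 = 0.4297 V
Power in each resistor, P = (ΔV)²/R:
  P_R1 = (10 - 9.952)²/68 = 0.00003364 W
  P_R2 = (9.952 - 7.356)²/24000 = 0.0002808 W
  P_R3 = (9.335 - 0.4297)²/91000 = 0.0008714 W
  P_R4 = (0.4297 - 0)²/620 = 0.0002978 W
  P_R5 = (10 - 9.335)²/6800 = 0.00006512 W
  P_R6 = (9.952 - 0.4297)²/16000 = 0.005667 W
  P_R7 = (7.356 - 0)²/68000 = 0.0007957 W
P_total = P_R1 + P_R2 + P_R3 + P_R4 + P_R5 + P_R6 + P_R7 = 0.008012 W

Final answer: 0.008012 W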